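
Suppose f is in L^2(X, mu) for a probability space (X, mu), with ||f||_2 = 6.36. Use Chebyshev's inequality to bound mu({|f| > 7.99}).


Chebyshev/Markov inequality: mu(|f| > eps) <= (||f||_p / eps)^p
Step 1: ||f||_2 / eps = 6.36 / 7.99 = 0.795995
Step 2: Raise to power p = 2:
  (0.795995)^2 = 0.633608
Step 3: Therefore mu(|f| > 7.99) <= 0.633608


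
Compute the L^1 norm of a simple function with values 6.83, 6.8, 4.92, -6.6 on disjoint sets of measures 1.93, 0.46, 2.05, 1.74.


Step 1: Compute |f_i|^1 for each value:
  |6.83|^1 = 6.83
  |6.8|^1 = 6.8
  |4.92|^1 = 4.92
  |-6.6|^1 = 6.6
Step 2: Multiply by measures and sum:
  6.83 * 1.93 = 13.1819
  6.8 * 0.46 = 3.128
  4.92 * 2.05 = 10.086
  6.6 * 1.74 = 11.484
Sum = 13.1819 + 3.128 + 10.086 + 11.484 = 37.8799
Step 3: Take the p-th root:
||f||_1 = (37.8799)^(1/1) = 37.8799


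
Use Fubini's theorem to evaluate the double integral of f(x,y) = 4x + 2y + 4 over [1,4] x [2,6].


By Fubini, integrate in x first, then y.
Step 1: Fix y, integrate over x in [1,4]:
  integral(4x + 2y + 4, x=1..4)
  = 4*(4^2 - 1^2)/2 + (2y + 4)*(4 - 1)
  = 30 + (2y + 4)*3
  = 30 + 6y + 12
  = 42 + 6y
Step 2: Integrate over y in [2,6]:
  integral(42 + 6y, y=2..6)
  = 42*4 + 6*(6^2 - 2^2)/2
  = 168 + 96
  = 264


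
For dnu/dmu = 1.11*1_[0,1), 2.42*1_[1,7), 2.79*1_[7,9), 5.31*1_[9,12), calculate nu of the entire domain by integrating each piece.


Integrate each piece of the Radon-Nikodym derivative:
Step 1: integral_0^1 1.11 dx = 1.11*(1-0) = 1.11*1 = 1.11
Step 2: integral_1^7 2.42 dx = 2.42*(7-1) = 2.42*6 = 14.52
Step 3: integral_7^9 2.79 dx = 2.79*(9-7) = 2.79*2 = 5.58
Step 4: integral_9^12 5.31 dx = 5.31*(12-9) = 5.31*3 = 15.93
Total: 1.11 + 14.52 + 5.58 + 15.93 = 37.14


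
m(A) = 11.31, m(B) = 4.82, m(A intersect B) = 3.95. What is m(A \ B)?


m(A \ B) = m(A) - m(A n B)
= 11.31 - 3.95
= 7.36


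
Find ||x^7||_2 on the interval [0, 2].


Step 1: ||f||_2 = (integral_0^2 |x^7|^2 dx)^(1/2)
     = (integral_0^2 x^14 dx)^(1/2)
Step 2: integral_0^2 x^14 dx = [x^15/(15)] from 0 to 2 = 2^15/15
     = 32768/15 = 2184.533333
Step 3: ||f||_2 = (2184.533333)^(1/2) = 46.738992


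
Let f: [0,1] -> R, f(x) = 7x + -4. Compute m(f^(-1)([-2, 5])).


f^(-1)([-2, 5]) = {x : -2 <= 7x + -4 <= 5}
Solving: (-2 - -4)/7 <= x <= (5 - -4)/7
= [0.285714, 1.285714]
Intersecting with [0,1]: [0.285714, 1]
Measure = 1 - 0.285714 = 0.714286


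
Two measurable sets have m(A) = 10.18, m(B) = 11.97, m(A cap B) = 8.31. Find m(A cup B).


By inclusion-exclusion: m(A u B) = m(A) + m(B) - m(A n B)
= 10.18 + 11.97 - 8.31
= 13.84


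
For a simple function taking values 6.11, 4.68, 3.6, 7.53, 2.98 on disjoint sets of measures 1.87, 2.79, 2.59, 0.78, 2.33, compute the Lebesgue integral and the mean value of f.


Step 1: Integral = sum(value_i * measure_i)
= 6.11*1.87 + 4.68*2.79 + 3.6*2.59 + 7.53*0.78 + 2.98*2.33
= 11.4257 + 13.0572 + 9.324 + 5.8734 + 6.9434
= 46.6237
Step 2: Total measure of domain = 1.87 + 2.79 + 2.59 + 0.78 + 2.33 = 10.36
Step 3: Average value = 46.6237 / 10.36 = 4.500357


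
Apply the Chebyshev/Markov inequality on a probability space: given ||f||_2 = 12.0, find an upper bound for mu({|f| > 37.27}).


Chebyshev/Markov inequality: mu(|f| > eps) <= (||f||_p / eps)^p
Step 1: ||f||_2 / eps = 12.0 / 37.27 = 0.321975
Step 2: Raise to power p = 2:
  (0.321975)^2 = 0.103668
Step 3: Therefore mu(|f| > 37.27) <= 0.103668


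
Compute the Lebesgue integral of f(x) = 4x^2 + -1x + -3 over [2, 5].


The Lebesgue integral of a Riemann-integrable function agrees with the Riemann integral.
Antiderivative F(x) = (4/3)x^3 + (-1/2)x^2 + -3x
F(5) = (4/3)*5^3 + (-1/2)*5^2 + -3*5
     = (4/3)*125 + (-1/2)*25 + -3*5
     = 166.666667 + -12.5 + -15
     = 139.166667
F(2) = 2.666667
Integral = F(5) - F(2) = 139.166667 - 2.666667 = 136.5


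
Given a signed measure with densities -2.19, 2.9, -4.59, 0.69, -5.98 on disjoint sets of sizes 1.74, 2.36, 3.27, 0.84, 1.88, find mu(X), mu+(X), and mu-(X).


Step 1: Compute signed measure on each set:
  Set 1: -2.19 * 1.74 = -3.8106
  Set 2: 2.9 * 2.36 = 6.844
  Set 3: -4.59 * 3.27 = -15.0093
  Set 4: 0.69 * 0.84 = 0.5796
  Set 5: -5.98 * 1.88 = -11.2424
Step 2: Total signed measure = (-3.8106) + (6.844) + (-15.0093) + (0.5796) + (-11.2424)
     = -22.6387
Step 3: Positive part mu+(X) = sum of positive contributions = 7.4236
Step 4: Negative part mu-(X) = |sum of negative contributions| = 30.0623


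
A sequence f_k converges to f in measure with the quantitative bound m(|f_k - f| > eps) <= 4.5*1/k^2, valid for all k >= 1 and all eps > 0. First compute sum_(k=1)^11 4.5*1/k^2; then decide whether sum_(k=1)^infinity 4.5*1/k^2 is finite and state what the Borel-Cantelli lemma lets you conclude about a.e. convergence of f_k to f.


Step 1: List the terms 4.5*1/k^2 for k = 1 to 11:
  k=1: 4.5
  k=2: 1.125
  k=3: 0.5
  k=4: 0.28125
  k=5: 0.18
  k=6: 0.125
  k=7: 0.091837
  k=8: 0.070312
  k=9: 0.055556
  k=10: 0.045
  k=11: 0.03719
Step 2: Partial sum = 4.5 + 1.125 + 0.5 + 0.28125 + 0.18 + 0.125 + 0.091837 + 0.070312 + 0.055556 + 0.045 + 0.03719
     = 7.011145
Step 3: The full series sum_(k>=1) 4.5*1/k^2 converges (p-series with p = 2 > 1; a constant multiple of a convergent series converges).
Step 4: Fix eps > 0. Since sum_k m(|f_k - f| > eps) < infinity, the Borel-Cantelli lemma gives
        m(limsup_k {|f_k - f| > eps}) = 0, i.e. for a.e. x, |f_k(x) - f(x)| <= eps for all large k.
        Applying this with eps = 1/j for j = 1, 2, ... and intersecting the countably many full-measure sets,
        for a.e. x we get limsup_k |f_k(x) - f(x)| <= 1/j for every j, hence f_k -> f almost everywhere.
Conclusion: series converges; Borel-Cantelli yields f_k -> f a.e.


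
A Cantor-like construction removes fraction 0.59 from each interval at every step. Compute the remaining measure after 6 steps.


Step 1: At each step, fraction remaining = 1 - 0.59 = 0.41
Step 2: After 6 steps, measure = (0.41)^6
Step 3: Computing the power step by step:
  After step 1: 0.41
  After step 2: 0.1681
  After step 3: 0.068921
  After step 4: 0.028258
  After step 5: 0.011586
  ...
Result = 0.00475


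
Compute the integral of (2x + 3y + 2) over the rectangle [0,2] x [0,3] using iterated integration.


By Fubini, integrate in x first, then y.
Step 1: Fix y, integrate over x in [0,2]:
  integral(2x + 3y + 2, x=0..2)
  = 2*(2^2 - 0^2)/2 + (3y + 2)*(2 - 0)
  = 4 + (3y + 2)*2
  = 4 + 6y + 4
  = 8 + 6y
Step 2: Integrate over y in [0,3]:
  integral(8 + 6y, y=0..3)
  = 8*3 + 6*(3^2 - 0^2)/2
  = 24 + 27
  = 51


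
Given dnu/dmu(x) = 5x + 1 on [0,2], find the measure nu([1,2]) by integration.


nu(A) = integral_A (dnu/dmu) dmu = integral_1^2 (5x + 1) dx
Step 1: Antiderivative F(x) = (5/2)x^2 + 1x
Step 2: F(2) = (5/2)*2^2 + 1*2 = 10 + 2 = 12
Step 3: F(1) = (5/2)*1^2 + 1*1 = 2.5 + 1 = 3.5
Step 4: nu([1,2]) = F(2) - F(1) = 12 - 3.5 = 8.5


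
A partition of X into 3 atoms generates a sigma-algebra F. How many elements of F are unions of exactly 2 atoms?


Each element of F is a union of some subset of the 3 atoms.
Elements that are unions of exactly 2 atoms correspond to 2-element subsets of the 3 atoms.
Count = C(3, 2) = 3! / (2! * 1!) = 3.


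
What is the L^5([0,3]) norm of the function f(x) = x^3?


Step 1: ||f||_5 = (integral_0^3 |x^3|^5 dx)^(1/5)
     = (integral_0^3 x^15 dx)^(1/5)
Step 2: integral_0^3 x^15 dx = [x^16/(16)] from 0 to 3 = 3^16/16
     = 43046721/16 = 2.690420e+06
Step 3: ||f||_5 = (2.690420e+06)^(1/5) = 19.318083


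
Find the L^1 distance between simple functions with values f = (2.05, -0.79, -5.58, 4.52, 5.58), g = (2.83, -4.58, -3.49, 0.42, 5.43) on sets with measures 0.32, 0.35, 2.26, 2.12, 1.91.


Step 1: Compute differences f_i - g_i:
  2.05 - 2.83 = -0.78
  -0.79 - -4.58 = 3.79
  -5.58 - -3.49 = -2.09
  4.52 - 0.42 = 4.1
  5.58 - 5.43 = 0.15
Step 2: Compute |diff|^1 * measure for each set:
  |-0.78|^1 * 0.32 = 0.78 * 0.32 = 0.2496
  |3.79|^1 * 0.35 = 3.79 * 0.35 = 1.3265
  |-2.09|^1 * 2.26 = 2.09 * 2.26 = 4.7234
  |4.1|^1 * 2.12 = 4.1 * 2.12 = 8.692
  |0.15|^1 * 1.91 = 0.15 * 1.91 = 0.2865
Step 3: Sum = 15.278
Step 4: ||f-g||_1 = (15.278)^(1/1) = 15.278


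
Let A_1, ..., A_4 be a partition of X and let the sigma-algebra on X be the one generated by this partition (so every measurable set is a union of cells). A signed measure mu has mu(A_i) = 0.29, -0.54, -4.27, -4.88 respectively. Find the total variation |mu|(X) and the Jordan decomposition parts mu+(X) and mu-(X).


Step 1: Every measurable set is a union of atoms (the cells / points), so a Hahn decomposition is
  obtained by grouping atoms by sign: P = union of atoms with mu > 0, N = union of the remaining atoms.
  Atoms in P (indices): 1;  atoms in N (indices): 2, 3, 4
  Positive values: 0.29
  Negative values: -0.54, -4.27, -4.88
Step 2: mu+(X) = mu(P) = sum of positive atom values = 0.29
Step 3: mu-(X) = -mu(N) = sum of |negative atom values| = 9.69
Step 4: |mu|(X) = mu+(X) + mu-(X) = 0.29 + 9.69 = 9.98


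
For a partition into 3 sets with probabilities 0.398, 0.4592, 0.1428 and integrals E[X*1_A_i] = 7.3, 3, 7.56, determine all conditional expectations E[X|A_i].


For each cell A_i: E[X|A_i] = E[X*1_A_i] / P(A_i)
Step 1: E[X|A_1] = 7.3 / 0.398 = 18.341709
Step 2: E[X|A_2] = 3 / 0.4592 = 6.533101
Step 3: E[X|A_3] = 7.56 / 0.1428 = 52.941176
Verification: E[X] = sum E[X*1_A_i] = 7.3 + 3 + 7.56 = 17.86


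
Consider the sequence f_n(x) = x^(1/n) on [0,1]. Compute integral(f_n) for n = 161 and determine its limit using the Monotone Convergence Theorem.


At n = 161: f_161(x) = x^(1/161).
Step 1: integral(x^(1/161), 0, 1) = [x^(1/161+1) / (1/161+1)] from 0 to 1
     = 1 / (1/161 + 1) = 1 / ((161+1)/161) = 161/(161+1)
     = 161/162 = 0.993827
Step 2: As n -> infinity, f_n(x) = x^(1/n) -> 1 for x in (0,1], and f_n is increasing in n.
By MCT, lim_n integral(f_n) = integral(lim_n f_n) = integral(1, 0, 1) = 1.
Step 3: Verify convergence: 161/162 = 0.993827 -> 1


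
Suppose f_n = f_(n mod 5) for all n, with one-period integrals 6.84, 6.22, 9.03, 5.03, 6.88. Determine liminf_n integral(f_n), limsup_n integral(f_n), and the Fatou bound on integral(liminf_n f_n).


The sequence (integral(f_n)) is periodic with period 5, repeating the values 6.84, 6.22, 9.03, 5.03, 6.88 indefinitely.
Step 1: For a periodic sequence, every tail (a_m, a_(m+1), ...) contains all 5 period values infinitely often.
Step 2: Hence inf of every tail = min of the period values = min(6.84, 6.22, 9.03, 5.03, 6.88) = 5.03.
        liminf_n integral(f_n) = sup over m of (inf of tail from m) = 5.03.
Step 3: Similarly sup of every tail = max of the period values = 9.03.
        limsup_n integral(f_n) = 9.03.
Step 4: Fatou's lemma: integral(liminf_n f_n) <= liminf_n integral(f_n) = 5.03.
        So the integral of the pointwise liminf is at most 5.03.


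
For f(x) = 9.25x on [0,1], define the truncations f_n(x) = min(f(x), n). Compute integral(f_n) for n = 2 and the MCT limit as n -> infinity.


f(x) = 9.25x on [0,1]; f_n(x) = min(9.25x, n). At n = 2:
Step 1: f(x) reaches 2 at x = 2/9.25 = 0.216216
Step 2: integral(f_2) = integral(9.25x, 0, 0.216216) + integral(2, 0.216216, 1)
       = 9.25*0.216216^2/2 + 2*(1 - 0.216216)
       = 0.216216 + 1.567568
       = 1.783784
Step 3: As n -> infinity, f_n increases to f, so by MCT integral(f_n) -> integral(f) = 9.25/2 = 4.625.
Convergence: integral(f_2) = 1.783784 -> 4.625 as n -> infinity


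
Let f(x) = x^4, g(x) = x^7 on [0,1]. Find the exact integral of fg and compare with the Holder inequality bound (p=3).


Step 1: Exact integral of f*g = integral(x^11, 0, 1) = 1/12
     = 0.083333
Step 2: Holder bound with p=3, q=1.5:
  ||f||_p = (integral x^12 dx)^(1/3) = (1/13)^(1/3) = 0.42529
  ||g||_q = (integral x^10.5 dx)^(1/1.5) = (1/11.5)^(1/1.5) = 0.196276
Step 3: Holder bound = ||f||_p * ||g||_q = 0.42529 * 0.196276 = 0.083474
Verification: 0.083333 <= 0.083474 (Holder holds)


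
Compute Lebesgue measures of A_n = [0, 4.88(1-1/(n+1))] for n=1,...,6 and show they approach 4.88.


By continuity of measure from below: if A_n increases to A, then m(A_n) -> m(A).
Here A = [0, 4.88], so m(A) = 4.88
Step 1: a_1 = 4.88*(1 - 1/2) = 2.44, m(A_1) = 2.44
Step 2: a_2 = 4.88*(1 - 1/3) = 3.2533, m(A_2) = 3.2533
Step 3: a_3 = 4.88*(1 - 1/4) = 3.66, m(A_3) = 3.66
Step 4: a_4 = 4.88*(1 - 1/5) = 3.904, m(A_4) = 3.904
Step 5: a_5 = 4.88*(1 - 1/6) = 4.0667, m(A_5) = 4.0667
Step 6: a_6 = 4.88*(1 - 1/7) = 4.1829, m(A_6) = 4.1829
Limit: m(A_n) -> m([0,4.88]) = 4.88


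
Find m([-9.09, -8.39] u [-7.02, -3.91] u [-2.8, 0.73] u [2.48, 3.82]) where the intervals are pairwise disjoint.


For pairwise disjoint intervals, m(union) = sum of lengths.
= (-8.39 - -9.09) + (-3.91 - -7.02) + (0.73 - -2.8) + (3.82 - 2.48)
= 0.7 + 3.11 + 3.53 + 1.34
= 8.68


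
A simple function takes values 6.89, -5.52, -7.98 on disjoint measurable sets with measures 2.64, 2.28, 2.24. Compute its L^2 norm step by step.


Step 1: Compute |f_i|^2 for each value:
  |6.89|^2 = 47.4721
  |-5.52|^2 = 30.4704
  |-7.98|^2 = 63.6804
Step 2: Multiply by measures and sum:
  47.4721 * 2.64 = 125.326344
  30.4704 * 2.28 = 69.472512
  63.6804 * 2.24 = 142.644096
Sum = 125.326344 + 69.472512 + 142.644096 = 337.442952
Step 3: Take the p-th root:
||f||_2 = (337.442952)^(1/2) = 18.36962


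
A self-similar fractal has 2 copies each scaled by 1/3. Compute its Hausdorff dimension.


For a self-similar set with N copies scaled by 1/r:
dim_H = log(N)/log(r) = log(2)/log(3)
= 0.693147/1.098612
= 0.63093


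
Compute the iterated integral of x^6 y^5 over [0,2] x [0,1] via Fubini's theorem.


By Fubini's theorem, the double integral factors as a product of single integrals:
Step 1: integral_0^2 x^6 dx = [x^7/7] from 0 to 2
     = 2^7/7 = 18.285714
Step 2: integral_0^1 y^5 dy = [y^6/6] from 0 to 1
     = 1^6/6 = 0.166667
Step 3: Double integral = 18.285714 * 0.166667 = 3.047619


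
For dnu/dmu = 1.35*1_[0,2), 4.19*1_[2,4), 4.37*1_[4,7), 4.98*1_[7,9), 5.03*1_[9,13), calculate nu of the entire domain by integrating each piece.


Integrate each piece of the Radon-Nikodym derivative:
Step 1: integral_0^2 1.35 dx = 1.35*(2-0) = 1.35*2 = 2.7
Step 2: integral_2^4 4.19 dx = 4.19*(4-2) = 4.19*2 = 8.38
Step 3: integral_4^7 4.37 dx = 4.37*(7-4) = 4.37*3 = 13.11
Step 4: integral_7^9 4.98 dx = 4.98*(9-7) = 4.98*2 = 9.96
Step 5: integral_9^13 5.03 dx = 5.03*(13-9) = 5.03*4 = 20.12
Total: 2.7 + 8.38 + 13.11 + 9.96 + 20.12 = 54.27


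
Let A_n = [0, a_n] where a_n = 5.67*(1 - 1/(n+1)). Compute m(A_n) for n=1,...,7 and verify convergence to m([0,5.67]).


By continuity of measure from below: if A_n increases to A, then m(A_n) -> m(A).
Here A = [0, 5.67], so m(A) = 5.67
Step 1: a_1 = 5.67*(1 - 1/2) = 2.835, m(A_1) = 2.835
Step 2: a_2 = 5.67*(1 - 1/3) = 3.78, m(A_2) = 3.78
Step 3: a_3 = 5.67*(1 - 1/4) = 4.2525, m(A_3) = 4.2525
Step 4: a_4 = 5.67*(1 - 1/5) = 4.536, m(A_4) = 4.536
Step 5: a_5 = 5.67*(1 - 1/6) = 4.725, m(A_5) = 4.725
Step 6: a_6 = 5.67*(1 - 1/7) = 4.86, m(A_6) = 4.86
Step 7: a_7 = 5.67*(1 - 1/8) = 4.9612, m(A_7) = 4.9612
Limit: m(A_n) -> m([0,5.67]) = 5.67


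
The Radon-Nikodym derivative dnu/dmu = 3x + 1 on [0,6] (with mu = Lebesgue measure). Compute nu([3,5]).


nu(A) = integral_A (dnu/dmu) dmu = integral_3^5 (3x + 1) dx
Step 1: Antiderivative F(x) = (3/2)x^2 + 1x
Step 2: F(5) = (3/2)*5^2 + 1*5 = 37.5 + 5 = 42.5
Step 3: F(3) = (3/2)*3^2 + 1*3 = 13.5 + 3 = 16.5
Step 4: nu([3,5]) = F(5) - F(3) = 42.5 - 16.5 = 26


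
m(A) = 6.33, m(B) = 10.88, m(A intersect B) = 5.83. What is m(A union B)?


By inclusion-exclusion: m(A u B) = m(A) + m(B) - m(A n B)
= 6.33 + 10.88 - 5.83
= 11.38


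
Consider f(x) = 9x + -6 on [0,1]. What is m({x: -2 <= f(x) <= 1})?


f^(-1)([-2, 1]) = {x : -2 <= 9x + -6 <= 1}
Solving: (-2 - -6)/9 <= x <= (1 - -6)/9
= [0.444444, 0.777778]
Intersecting with [0,1]: [0.444444, 0.777778]
Measure = 0.777778 - 0.444444 = 0.333333


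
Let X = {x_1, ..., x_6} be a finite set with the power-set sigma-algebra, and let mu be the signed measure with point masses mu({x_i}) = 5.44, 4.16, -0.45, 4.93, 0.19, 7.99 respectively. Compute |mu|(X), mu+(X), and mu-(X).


Step 1: Every measurable set is a union of atoms (the cells / points), so a Hahn decomposition is
  obtained by grouping atoms by sign: P = union of atoms with mu > 0, N = union of the remaining atoms.
  Atoms in P (indices): 1, 2, 4, 5, 6;  atoms in N (indices): 3
  Positive values: 5.44, 4.16, 4.93, 0.19, 7.99
  Negative values: -0.45
Step 2: mu+(X) = mu(P) = sum of positive atom values = 22.71
Step 3: mu-(X) = -mu(N) = sum of |negative atom values| = 0.45
Step 4: |mu|(X) = mu+(X) + mu-(X) = 22.71 + 0.45 = 23.16


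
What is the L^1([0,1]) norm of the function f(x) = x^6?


Step 1: ||f||_1 = (integral_0^1 |x^6|^1 dx)^(1/1)
     = (integral_0^1 x^6 dx)^(1/1)
Step 2: integral_0^1 x^6 dx = [x^7/(7)] from 0 to 1 = 1^7/7
     = 1/7 = 0.142857
Step 3: ||f||_1 = (0.142857)^(1/1) = 0.142857


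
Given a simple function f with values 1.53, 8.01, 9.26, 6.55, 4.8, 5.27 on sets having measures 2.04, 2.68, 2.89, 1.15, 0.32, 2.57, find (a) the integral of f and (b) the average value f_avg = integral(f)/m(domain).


Step 1: Integral = sum(value_i * measure_i)
= 1.53*2.04 + 8.01*2.68 + 9.26*2.89 + 6.55*1.15 + 4.8*0.32 + 5.27*2.57
= 3.1212 + 21.4668 + 26.7614 + 7.5325 + 1.536 + 13.5439
= 73.9618
Step 2: Total measure of domain = 2.04 + 2.68 + 2.89 + 1.15 + 0.32 + 2.57 = 11.65
Step 3: Average value = 73.9618 / 11.65 = 6.348652


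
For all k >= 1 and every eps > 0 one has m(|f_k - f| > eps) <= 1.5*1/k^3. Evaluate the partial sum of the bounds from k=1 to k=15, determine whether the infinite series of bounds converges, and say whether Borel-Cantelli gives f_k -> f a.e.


Step 1: List the terms 1.5*1/k^3 for k = 1 to 15:
  k=1: 1.5
  k=2: 0.1875
  k=3: 0.055556
  k=4: 0.023438
  k=5: 0.012
  k=6: 0.006944
  k=7: 0.004373
  k=8: 0.00293
  k=9: 0.002058
  k=10: 0.0015
  k=11: 0.001127
  k=12: 8.680556e-04
  k=13: 6.827492e-04
  k=14: 5.466472e-04
  k=15: 4.444444e-04
Step 2: Partial sum = 1.5 + 0.1875 + 0.055556 + 0.023438 + 0.012 + 0.006944 + 0.004373 + 0.00293 + 0.002058 + 0.0015 + 0.001127 + 8.680556e-04 + 6.827492e-04 + 5.466472e-04 + 4.444444e-04
     = 1.799967
Step 3: The full series sum_(k>=1) 1.5*1/k^3 converges (p-series with p = 3 > 1; a constant multiple of a convergent series converges).
Step 4: Fix eps > 0. Since sum_k m(|f_k - f| > eps) < infinity, the Borel-Cantelli lemma gives
        m(limsup_k {|f_k - f| > eps}) = 0, i.e. for a.e. x, |f_k(x) - f(x)| <= eps for all large k.
        Applying this with eps = 1/j for j = 1, 2, ... and intersecting the countably many full-measure sets,
        for a.e. x we get limsup_k |f_k(x) - f(x)| <= 1/j for every j, hence f_k -> f almost everywhere.
Conclusion: series converges; Borel-Cantelli yields f_k -> f a.e.


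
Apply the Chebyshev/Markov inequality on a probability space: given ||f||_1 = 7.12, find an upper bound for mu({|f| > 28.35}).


Chebyshev/Markov inequality: mu(|f| > eps) <= (||f||_p / eps)^p
Step 1: ||f||_1 / eps = 7.12 / 28.35 = 0.251146
Step 2: Raise to power p = 1:
  (0.251146)^1 = 0.251146
Step 3: Therefore mu(|f| > 28.35) <= 0.251146


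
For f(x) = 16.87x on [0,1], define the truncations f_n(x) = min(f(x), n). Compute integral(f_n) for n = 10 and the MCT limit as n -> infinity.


f(x) = 16.87x on [0,1]; f_n(x) = min(16.87x, n). At n = 10:
Step 1: f(x) reaches 10 at x = 10/16.87 = 0.592768
Step 2: integral(f_10) = integral(16.87x, 0, 0.592768) + integral(10, 0.592768, 1)
       = 16.87*0.592768^2/2 + 10*(1 - 0.592768)
       = 2.963841 + 4.072318
       = 7.036159
Step 3: As n -> infinity, f_n increases to f, so by MCT integral(f_n) -> integral(f) = 16.87/2 = 8.435.
Convergence: integral(f_10) = 7.036159 -> 8.435 as n -> infinity


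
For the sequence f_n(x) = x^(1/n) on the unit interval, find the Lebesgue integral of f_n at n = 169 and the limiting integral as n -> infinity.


At n = 169: f_169(x) = x^(1/169).
Step 1: integral(x^(1/169), 0, 1) = [x^(1/169+1) / (1/169+1)] from 0 to 1
     = 1 / (1/169 + 1) = 1 / ((169+1)/169) = 169/(169+1)
     = 169/170 = 0.994118
Step 2: As n -> infinity, f_n(x) = x^(1/n) -> 1 for x in (0,1], and f_n is increasing in n.
By MCT, lim_n integral(f_n) = integral(lim_n f_n) = integral(1, 0, 1) = 1.
Step 3: Verify convergence: 169/170 = 0.994118 -> 1


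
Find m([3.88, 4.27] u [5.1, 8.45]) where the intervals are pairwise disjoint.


For pairwise disjoint intervals, m(union) = sum of lengths.
= (4.27 - 3.88) + (8.45 - 5.1)
= 0.39 + 3.35
= 3.74


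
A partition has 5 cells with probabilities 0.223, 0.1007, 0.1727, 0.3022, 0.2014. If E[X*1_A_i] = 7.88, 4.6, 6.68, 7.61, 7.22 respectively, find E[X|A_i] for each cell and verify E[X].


For each cell A_i: E[X|A_i] = E[X*1_A_i] / P(A_i)
Step 1: E[X|A_1] = 7.88 / 0.223 = 35.336323
Step 2: E[X|A_2] = 4.6 / 0.1007 = 45.680238
Step 3: E[X|A_3] = 6.68 / 0.1727 = 38.679792
Step 4: E[X|A_4] = 7.61 / 0.3022 = 25.181999
Step 5: E[X|A_5] = 7.22 / 0.2014 = 35.849057
Verification: E[X] = sum E[X*1_A_i] = 7.88 + 4.6 + 6.68 + 7.61 + 7.22 = 33.99


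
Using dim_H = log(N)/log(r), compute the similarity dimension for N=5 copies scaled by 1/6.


For a self-similar set with N copies scaled by 1/r:
dim_H = log(N)/log(r) = log(5)/log(6)
= 1.609438/1.791759
= 0.898244


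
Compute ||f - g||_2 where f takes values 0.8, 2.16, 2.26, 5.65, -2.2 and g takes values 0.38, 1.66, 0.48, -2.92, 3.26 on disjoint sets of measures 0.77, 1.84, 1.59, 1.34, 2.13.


Step 1: Compute differences f_i - g_i:
  0.8 - 0.38 = 0.42
  2.16 - 1.66 = 0.5
  2.26 - 0.48 = 1.78
  5.65 - -2.92 = 8.57
  -2.2 - 3.26 = -5.46
Step 2: Compute |diff|^2 * measure for each set:
  |0.42|^2 * 0.77 = 0.1764 * 0.77 = 0.135828
  |0.5|^2 * 1.84 = 0.25 * 1.84 = 0.46
  |1.78|^2 * 1.59 = 3.1684 * 1.59 = 5.037756
  |8.57|^2 * 1.34 = 73.4449 * 1.34 = 98.416166
  |-5.46|^2 * 2.13 = 29.8116 * 2.13 = 63.498708
Step 3: Sum = 167.548458
Step 4: ||f-g||_2 = (167.548458)^(1/2) = 12.944051


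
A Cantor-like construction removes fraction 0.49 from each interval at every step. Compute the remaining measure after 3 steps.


Step 1: At each step, fraction remaining = 1 - 0.49 = 0.51
Step 2: After 3 steps, measure = (0.51)^3
Step 3: Computing the power step by step:
  After step 1: 0.51
  After step 2: 0.2601
  After step 3: 0.132651
Result = 0.132651


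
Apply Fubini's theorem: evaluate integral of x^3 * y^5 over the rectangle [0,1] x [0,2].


By Fubini's theorem, the double integral factors as a product of single integrals:
Step 1: integral_0^1 x^3 dx = [x^4/4] from 0 to 1
     = 1^4/4 = 0.25
Step 2: integral_0^2 y^5 dy = [y^6/6] from 0 to 2
     = 2^6/6 = 10.666667
Step 3: Double integral = 0.25 * 10.666667 = 2.666667


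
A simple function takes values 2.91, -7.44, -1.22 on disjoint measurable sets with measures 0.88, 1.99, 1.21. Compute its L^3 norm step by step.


Step 1: Compute |f_i|^3 for each value:
  |2.91|^3 = 24.642171
  |-7.44|^3 = 411.830784
  |-1.22|^3 = 1.815848
Step 2: Multiply by measures and sum:
  24.642171 * 0.88 = 21.68511
  411.830784 * 1.99 = 819.54326
  1.815848 * 1.21 = 2.197176
Sum = 21.68511 + 819.54326 + 2.197176 = 843.425547
Step 3: Take the p-th root:
||f||_3 = (843.425547)^(1/3) = 9.448197


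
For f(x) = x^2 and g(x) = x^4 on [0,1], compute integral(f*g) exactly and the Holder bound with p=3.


Step 1: Exact integral of f*g = integral(x^6, 0, 1) = 1/7
     = 0.142857
Step 2: Holder bound with p=3, q=1.5:
  ||f||_p = (integral x^6 dx)^(1/3) = (1/7)^(1/3) = 0.522758
  ||g||_q = (integral x^6 dx)^(1/1.5) = (1/7)^(1/1.5) = 0.273276
Step 3: Holder bound = ||f||_p * ||g||_q = 0.522758 * 0.273276 = 0.142857
Verification: 0.142857 <= 0.142857 (Holder holds)


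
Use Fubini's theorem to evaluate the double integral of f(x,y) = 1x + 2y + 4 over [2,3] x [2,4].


By Fubini, integrate in x first, then y.
Step 1: Fix y, integrate over x in [2,3]:
  integral(1x + 2y + 4, x=2..3)
  = 1*(3^2 - 2^2)/2 + (2y + 4)*(3 - 2)
  = 2.5 + (2y + 4)*1
  = 2.5 + 2y + 4
  = 6.5 + 2y
Step 2: Integrate over y in [2,4]:
  integral(6.5 + 2y, y=2..4)
  = 6.5*2 + 2*(4^2 - 2^2)/2
  = 13 + 12
  = 25


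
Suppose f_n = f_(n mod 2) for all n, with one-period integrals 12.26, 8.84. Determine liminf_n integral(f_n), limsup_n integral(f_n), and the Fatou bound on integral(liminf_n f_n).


The sequence (integral(f_n)) is periodic with period 2, repeating the values 12.26, 8.84 indefinitely.
Step 1: For a periodic sequence, every tail (a_m, a_(m+1), ...) contains all 2 period values infinitely often.
Step 2: Hence inf of every tail = min of the period values = min(12.26, 8.84) = 8.84.
        liminf_n integral(f_n) = sup over m of (inf of tail from m) = 8.84.
Step 3: Similarly sup of every tail = max of the period values = 12.26.
        limsup_n integral(f_n) = 12.26.
Step 4: Fatou's lemma: integral(liminf_n f_n) <= liminf_n integral(f_n) = 8.84.
        So the integral of the pointwise liminf is at most 8.84.


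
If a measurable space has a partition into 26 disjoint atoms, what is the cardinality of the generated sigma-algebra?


Each element of the sigma-algebra is a union of some subset of the 26 atoms.
The number of such subsets is 2^26 = 67108864.


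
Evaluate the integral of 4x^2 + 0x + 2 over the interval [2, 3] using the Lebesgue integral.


The Lebesgue integral of a Riemann-integrable function agrees with the Riemann integral.
Antiderivative F(x) = (4/3)x^3 + (0/2)x^2 + 2x
F(3) = (4/3)*3^3 + (0/2)*3^2 + 2*3
     = (4/3)*27 + (0/2)*9 + 2*3
     = 36 + 0.0 + 6
     = 42
F(2) = 14.666667
Integral = F(3) - F(2) = 42 - 14.666667 = 27.333333


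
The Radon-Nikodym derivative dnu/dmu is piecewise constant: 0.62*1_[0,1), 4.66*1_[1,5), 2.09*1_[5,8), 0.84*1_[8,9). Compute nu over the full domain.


Integrate each piece of the Radon-Nikodym derivative:
Step 1: integral_0^1 0.62 dx = 0.62*(1-0) = 0.62*1 = 0.62
Step 2: integral_1^5 4.66 dx = 4.66*(5-1) = 4.66*4 = 18.64
Step 3: integral_5^8 2.09 dx = 2.09*(8-5) = 2.09*3 = 6.27
Step 4: integral_8^9 0.84 dx = 0.84*(9-8) = 0.84*1 = 0.84
Total: 0.62 + 18.64 + 6.27 + 0.84 = 26.37


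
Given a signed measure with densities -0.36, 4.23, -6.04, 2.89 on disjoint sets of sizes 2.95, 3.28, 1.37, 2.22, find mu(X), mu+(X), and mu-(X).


Step 1: Compute signed measure on each set:
  Set 1: -0.36 * 2.95 = -1.062
  Set 2: 4.23 * 3.28 = 13.8744
  Set 3: -6.04 * 1.37 = -8.2748
  Set 4: 2.89 * 2.22 = 6.4158
Step 2: Total signed measure = (-1.062) + (13.8744) + (-8.2748) + (6.4158)
     = 10.9534
Step 3: Positive part mu+(X) = sum of positive contributions = 20.2902
Step 4: Negative part mu-(X) = |sum of negative contributions| = 9.3368


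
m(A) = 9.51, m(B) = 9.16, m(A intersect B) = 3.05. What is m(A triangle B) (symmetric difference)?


m(A Delta B) = m(A) + m(B) - 2*m(A n B)
= 9.51 + 9.16 - 2*3.05
= 9.51 + 9.16 - 6.1
= 12.57


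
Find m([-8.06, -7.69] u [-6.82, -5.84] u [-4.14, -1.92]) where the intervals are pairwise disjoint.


For pairwise disjoint intervals, m(union) = sum of lengths.
= (-7.69 - -8.06) + (-5.84 - -6.82) + (-1.92 - -4.14)
= 0.37 + 0.98 + 2.22
= 3.57


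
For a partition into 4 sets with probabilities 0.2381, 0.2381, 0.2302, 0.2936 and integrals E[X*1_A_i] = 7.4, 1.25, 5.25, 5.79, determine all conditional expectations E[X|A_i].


For each cell A_i: E[X|A_i] = E[X*1_A_i] / P(A_i)
Step 1: E[X|A_1] = 7.4 / 0.2381 = 31.079378
Step 2: E[X|A_2] = 1.25 / 0.2381 = 5.249895
Step 3: E[X|A_3] = 5.25 / 0.2302 = 22.806255
Step 4: E[X|A_4] = 5.79 / 0.2936 = 19.720708
Verification: E[X] = sum E[X*1_A_i] = 7.4 + 1.25 + 5.25 + 5.79 = 19.69


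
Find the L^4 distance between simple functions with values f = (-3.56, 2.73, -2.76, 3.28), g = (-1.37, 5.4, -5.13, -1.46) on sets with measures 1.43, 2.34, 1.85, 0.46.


Step 1: Compute differences f_i - g_i:
  -3.56 - -1.37 = -2.19
  2.73 - 5.4 = -2.67
  -2.76 - -5.13 = 2.37
  3.28 - -1.46 = 4.74
Step 2: Compute |diff|^4 * measure for each set:
  |-2.19|^4 * 1.43 = 23.002575 * 1.43 = 32.893683
  |-2.67|^4 * 2.34 = 50.821215 * 2.34 = 118.921644
  |2.37|^4 * 1.85 = 31.549566 * 1.85 = 58.366696
  |4.74|^4 * 0.46 = 504.79305 * 0.46 = 232.204803
Step 3: Sum = 442.386825
Step 4: ||f-g||_4 = (442.386825)^(1/4) = 4.586174


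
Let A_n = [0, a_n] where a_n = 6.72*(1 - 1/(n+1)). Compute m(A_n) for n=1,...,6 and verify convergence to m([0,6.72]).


By continuity of measure from below: if A_n increases to A, then m(A_n) -> m(A).
Here A = [0, 6.72], so m(A) = 6.72
Step 1: a_1 = 6.72*(1 - 1/2) = 3.36, m(A_1) = 3.36
Step 2: a_2 = 6.72*(1 - 1/3) = 4.48, m(A_2) = 4.48
Step 3: a_3 = 6.72*(1 - 1/4) = 5.04, m(A_3) = 5.04
Step 4: a_4 = 6.72*(1 - 1/5) = 5.376, m(A_4) = 5.376
Step 5: a_5 = 6.72*(1 - 1/6) = 5.6, m(A_5) = 5.6
Step 6: a_6 = 6.72*(1 - 1/7) = 5.76, m(A_6) = 5.76
Limit: m(A_n) -> m([0,6.72]) = 6.72


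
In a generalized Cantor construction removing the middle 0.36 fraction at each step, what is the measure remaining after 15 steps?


Step 1: At each step, fraction remaining = 1 - 0.36 = 0.64
Step 2: After 15 steps, measure = (0.64)^15
Result = 0.001238


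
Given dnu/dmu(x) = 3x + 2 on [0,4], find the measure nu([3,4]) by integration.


nu(A) = integral_A (dnu/dmu) dmu = integral_3^4 (3x + 2) dx
Step 1: Antiderivative F(x) = (3/2)x^2 + 2x
Step 2: F(4) = (3/2)*4^2 + 2*4 = 24 + 8 = 32
Step 3: F(3) = (3/2)*3^2 + 2*3 = 13.5 + 6 = 19.5
Step 4: nu([3,4]) = F(4) - F(3) = 32 - 19.5 = 12.5


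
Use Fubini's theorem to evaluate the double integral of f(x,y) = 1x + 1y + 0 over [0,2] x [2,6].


By Fubini, integrate in x first, then y.
Step 1: Fix y, integrate over x in [0,2]:
  integral(1x + 1y + 0, x=0..2)
  = 1*(2^2 - 0^2)/2 + (1y + 0)*(2 - 0)
  = 2 + (1y + 0)*2
  = 2 + 2y + 0
  = 2 + 2y
Step 2: Integrate over y in [2,6]:
  integral(2 + 2y, y=2..6)
  = 2*4 + 2*(6^2 - 2^2)/2
  = 8 + 32
  = 40


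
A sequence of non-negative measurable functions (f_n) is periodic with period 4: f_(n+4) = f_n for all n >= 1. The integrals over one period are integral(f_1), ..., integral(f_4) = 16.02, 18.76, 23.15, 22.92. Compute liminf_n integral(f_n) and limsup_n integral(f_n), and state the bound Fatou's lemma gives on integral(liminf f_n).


The sequence (integral(f_n)) is periodic with period 4, repeating the values 16.02, 18.76, 23.15, 22.92 indefinitely.
Step 1: For a periodic sequence, every tail (a_m, a_(m+1), ...) contains all 4 period values infinitely often.
Step 2: Hence inf of every tail = min of the period values = min(16.02, 18.76, 23.15, 22.92) = 16.02.
        liminf_n integral(f_n) = sup over m of (inf of tail from m) = 16.02.
Step 3: Similarly sup of every tail = max of the period values = 23.15.
        limsup_n integral(f_n) = 23.15.
Step 4: Fatou's lemma: integral(liminf_n f_n) <= liminf_n integral(f_n) = 16.02.
        So the integral of the pointwise liminf is at most 16.02.


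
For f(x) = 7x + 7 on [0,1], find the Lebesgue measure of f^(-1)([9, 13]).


f^(-1)([9, 13]) = {x : 9 <= 7x + 7 <= 13}
Solving: (9 - 7)/7 <= x <= (13 - 7)/7
= [0.285714, 0.857143]
Intersecting with [0,1]: [0.285714, 0.857143]
Measure = 0.857143 - 0.285714 = 0.571429


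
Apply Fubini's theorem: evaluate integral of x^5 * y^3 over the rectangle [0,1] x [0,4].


By Fubini's theorem, the double integral factors as a product of single integrals:
Step 1: integral_0^1 x^5 dx = [x^6/6] from 0 to 1
     = 1^6/6 = 0.166667
Step 2: integral_0^4 y^3 dy = [y^4/4] from 0 to 4
     = 4^4/4 = 64
Step 3: Double integral = 0.166667 * 64 = 10.666667


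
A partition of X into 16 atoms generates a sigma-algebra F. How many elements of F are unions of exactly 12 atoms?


Each element of F is a union of some subset of the 16 atoms.
Elements that are unions of exactly 12 atoms correspond to 12-element subsets of the 16 atoms.
Count = C(16, 12) = 16! / (12! * 4!) = 1820.


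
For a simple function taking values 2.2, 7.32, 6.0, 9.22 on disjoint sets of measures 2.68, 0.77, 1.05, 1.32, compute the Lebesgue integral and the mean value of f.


Step 1: Integral = sum(value_i * measure_i)
= 2.2*2.68 + 7.32*0.77 + 6.0*1.05 + 9.22*1.32
= 5.896 + 5.6364 + 6.3 + 12.1704
= 30.0028
Step 2: Total measure of domain = 2.68 + 0.77 + 1.05 + 1.32 = 5.82
Step 3: Average value = 30.0028 / 5.82 = 5.15512


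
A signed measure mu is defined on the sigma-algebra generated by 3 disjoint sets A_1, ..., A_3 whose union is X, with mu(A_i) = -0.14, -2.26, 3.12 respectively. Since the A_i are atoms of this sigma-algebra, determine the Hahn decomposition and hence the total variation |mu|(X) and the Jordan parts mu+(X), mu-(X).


Step 1: Every measurable set is a union of atoms (the cells / points), so a Hahn decomposition is
  obtained by grouping atoms by sign: P = union of atoms with mu > 0, N = union of the remaining atoms.
  Atoms in P (indices): 3;  atoms in N (indices): 1, 2
  Positive values: 3.12
  Negative values: -0.14, -2.26
Step 2: mu+(X) = mu(P) = sum of positive atom values = 3.12
Step 3: mu-(X) = -mu(N) = sum of |negative atom values| = 2.4
Step 4: |mu|(X) = mu+(X) + mu-(X) = 3.12 + 2.4 = 5.52


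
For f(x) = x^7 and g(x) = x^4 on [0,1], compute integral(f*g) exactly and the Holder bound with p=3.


Step 1: Exact integral of f*g = integral(x^11, 0, 1) = 1/12
     = 0.083333
Step 2: Holder bound with p=3, q=1.5:
  ||f||_p = (integral x^21 dx)^(1/3) = (1/22)^(1/3) = 0.356883
  ||g||_q = (integral x^6 dx)^(1/1.5) = (1/7)^(1/1.5) = 0.273276
Step 3: Holder bound = ||f||_p * ||g||_q = 0.356883 * 0.273276 = 0.097527
Verification: 0.083333 <= 0.097527 (Holder holds)


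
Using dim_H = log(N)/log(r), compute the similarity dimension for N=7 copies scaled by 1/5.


For a self-similar set with N copies scaled by 1/r:
dim_H = log(N)/log(r) = log(7)/log(5)
= 1.94591/1.609438
= 1.209062


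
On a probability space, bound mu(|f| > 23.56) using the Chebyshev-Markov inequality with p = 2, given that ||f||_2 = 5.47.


Chebyshev/Markov inequality: mu(|f| > eps) <= (||f||_p / eps)^p
Step 1: ||f||_2 / eps = 5.47 / 23.56 = 0.232173
Step 2: Raise to power p = 2:
  (0.232173)^2 = 0.053904
Step 3: Therefore mu(|f| > 23.56) <= 0.053904


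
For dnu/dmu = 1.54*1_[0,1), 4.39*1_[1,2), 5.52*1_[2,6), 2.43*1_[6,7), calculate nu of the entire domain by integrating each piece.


Integrate each piece of the Radon-Nikodym derivative:
Step 1: integral_0^1 1.54 dx = 1.54*(1-0) = 1.54*1 = 1.54
Step 2: integral_1^2 4.39 dx = 4.39*(2-1) = 4.39*1 = 4.39
Step 3: integral_2^6 5.52 dx = 5.52*(6-2) = 5.52*4 = 22.08
Step 4: integral_6^7 2.43 dx = 2.43*(7-6) = 2.43*1 = 2.43
Total: 1.54 + 4.39 + 22.08 + 2.43 = 30.44


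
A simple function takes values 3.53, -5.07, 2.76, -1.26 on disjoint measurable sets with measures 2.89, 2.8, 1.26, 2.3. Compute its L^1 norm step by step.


Step 1: Compute |f_i|^1 for each value:
  |3.53|^1 = 3.53
  |-5.07|^1 = 5.07
  |2.76|^1 = 2.76
  |-1.26|^1 = 1.26
Step 2: Multiply by measures and sum:
  3.53 * 2.89 = 10.2017
  5.07 * 2.8 = 14.196
  2.76 * 1.26 = 3.4776
  1.26 * 2.3 = 2.898
Sum = 10.2017 + 14.196 + 3.4776 + 2.898 = 30.7733
Step 3: Take the p-th root:
||f||_1 = (30.7733)^(1/1) = 30.7733


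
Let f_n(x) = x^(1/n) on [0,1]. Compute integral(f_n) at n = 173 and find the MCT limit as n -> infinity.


At n = 173: f_173(x) = x^(1/173).
Step 1: integral(x^(1/173), 0, 1) = [x^(1/173+1) / (1/173+1)] from 0 to 1
     = 1 / (1/173 + 1) = 1 / ((173+1)/173) = 173/(173+1)
     = 173/174 = 0.994253
Step 2: As n -> infinity, f_n(x) = x^(1/n) -> 1 for x in (0,1], and f_n is increasing in n.
By MCT, lim_n integral(f_n) = integral(lim_n f_n) = integral(1, 0, 1) = 1.
Step 3: Verify convergence: 173/174 = 0.994253 -> 1


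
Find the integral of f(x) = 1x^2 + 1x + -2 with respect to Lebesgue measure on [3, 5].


The Lebesgue integral of a Riemann-integrable function agrees with the Riemann integral.
Antiderivative F(x) = (1/3)x^3 + (1/2)x^2 + -2x
F(5) = (1/3)*5^3 + (1/2)*5^2 + -2*5
     = (1/3)*125 + (1/2)*25 + -2*5
     = 41.666667 + 12.5 + -10
     = 44.166667
F(3) = 7.5
Integral = F(5) - F(3) = 44.166667 - 7.5 = 36.666667


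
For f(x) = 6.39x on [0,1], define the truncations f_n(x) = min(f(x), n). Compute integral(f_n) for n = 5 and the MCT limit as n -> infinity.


f(x) = 6.39x on [0,1]; f_n(x) = min(6.39x, n). At n = 5:
Step 1: f(x) reaches 5 at x = 5/6.39 = 0.782473
Step 2: integral(f_5) = integral(6.39x, 0, 0.782473) + integral(5, 0.782473, 1)
       = 6.39*0.782473^2/2 + 5*(1 - 0.782473)
       = 1.956182 + 1.087637
       = 3.043818
Step 3: As n -> infinity, f_n increases to f, so by MCT integral(f_n) -> integral(f) = 6.39/2 = 3.195.
Convergence: integral(f_5) = 3.043818 -> 3.195 as n -> infinity


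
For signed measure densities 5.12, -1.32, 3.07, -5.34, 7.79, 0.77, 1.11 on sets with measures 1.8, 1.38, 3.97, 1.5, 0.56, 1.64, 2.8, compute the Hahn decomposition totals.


Step 1: Compute signed measure on each set:
  Set 1: 5.12 * 1.8 = 9.216
  Set 2: -1.32 * 1.38 = -1.8216
  Set 3: 3.07 * 3.97 = 12.1879
  Set 4: -5.34 * 1.5 = -8.01
  Set 5: 7.79 * 0.56 = 4.3624
  Set 6: 0.77 * 1.64 = 1.2628
  Set 7: 1.11 * 2.8 = 3.108
Step 2: Total signed measure = (9.216) + (-1.8216) + (12.1879) + (-8.01) + (4.3624) + (1.2628) + (3.108)
     = 20.3055
Step 3: Positive part mu+(X) = sum of positive contributions = 30.1371
Step 4: Negative part mu-(X) = |sum of negative contributions| = 9.8316


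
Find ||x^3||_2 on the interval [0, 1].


Step 1: ||f||_2 = (integral_0^1 |x^3|^2 dx)^(1/2)
     = (integral_0^1 x^6 dx)^(1/2)
Step 2: integral_0^1 x^6 dx = [x^7/(7)] from 0 to 1 = 1^7/7
     = 1/7 = 0.142857
Step 3: ||f||_2 = (0.142857)^(1/2) = 0.377964


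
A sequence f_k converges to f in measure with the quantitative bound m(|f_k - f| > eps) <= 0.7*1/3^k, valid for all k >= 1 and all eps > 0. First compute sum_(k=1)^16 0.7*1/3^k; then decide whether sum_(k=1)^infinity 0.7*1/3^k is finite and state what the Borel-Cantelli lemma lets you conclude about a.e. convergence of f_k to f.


Step 1: List the terms 0.7*1/3^k for k = 1 to 16:
  k=1: 0.233333
  k=2: 0.077778
  k=3: 0.025926
  k=4: 0.008642
  k=5: 0.002881
  k=6: 9.602195e-04
  k=7: 3.200732e-04
  k=8: 1.066911e-04
  k=9: 3.556368e-05
  k=10: 1.185456e-05
  k=11: 3.951520e-06
  k=12: 1.317173e-06
  k=13: 4.390578e-07
  k=14: 1.463526e-07
  k=15: 4.878420e-08
  k=16: 1.626140e-08
Step 2: Partial sum = 0.233333 + 0.077778 + 0.025926 + 0.008642 + 0.002881 + 9.602195e-04 + 3.200732e-04 + 1.066911e-04 + 3.556368e-05 + 1.185456e-05 + 3.951520e-06 + 1.317173e-06 + 4.390578e-07 + 1.463526e-07 + 4.878420e-08 + 1.626140e-08
     = 0.35
Step 3: The full series sum_(k>=1) 0.7*1/3^k converges (geometric series with ratio 1/3 < 1; a constant multiple of a convergent series converges).
Step 4: Fix eps > 0. Since sum_k m(|f_k - f| > eps) < infinity, the Borel-Cantelli lemma gives
        m(limsup_k {|f_k - f| > eps}) = 0, i.e. for a.e. x, |f_k(x) - f(x)| <= eps for all large k.
        Applying this with eps = 1/j for j = 1, 2, ... and intersecting the countably many full-measure sets,
        for a.e. x we get limsup_k |f_k(x) - f(x)| <= 1/j for every j, hence f_k -> f almost everywhere.
Conclusion: series converges; Borel-Cantelli yields f_k -> f a.e.


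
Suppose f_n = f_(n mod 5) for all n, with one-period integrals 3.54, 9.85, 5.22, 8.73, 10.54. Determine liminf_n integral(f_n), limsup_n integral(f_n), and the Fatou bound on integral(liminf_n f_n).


The sequence (integral(f_n)) is periodic with period 5, repeating the values 3.54, 9.85, 5.22, 8.73, 10.54 indefinitely.
Step 1: For a periodic sequence, every tail (a_m, a_(m+1), ...) contains all 5 period values infinitely often.
Step 2: Hence inf of every tail = min of the period values = min(3.54, 9.85, 5.22, 8.73, 10.54) = 3.54.
        liminf_n integral(f_n) = sup over m of (inf of tail from m) = 3.54.
Step 3: Similarly sup of every tail = max of the period values = 10.54.
        limsup_n integral(f_n) = 10.54.
Step 4: Fatou's lemma: integral(liminf_n f_n) <= liminf_n integral(f_n) = 3.54.
        So the integral of the pointwise liminf is at most 3.54.


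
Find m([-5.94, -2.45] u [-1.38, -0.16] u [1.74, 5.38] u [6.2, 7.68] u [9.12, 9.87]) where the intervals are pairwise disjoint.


For pairwise disjoint intervals, m(union) = sum of lengths.
= (-2.45 - -5.94) + (-0.16 - -1.38) + (5.38 - 1.74) + (7.68 - 6.2) + (9.87 - 9.12)
= 3.49 + 1.22 + 3.64 + 1.48 + 0.75
= 10.58
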